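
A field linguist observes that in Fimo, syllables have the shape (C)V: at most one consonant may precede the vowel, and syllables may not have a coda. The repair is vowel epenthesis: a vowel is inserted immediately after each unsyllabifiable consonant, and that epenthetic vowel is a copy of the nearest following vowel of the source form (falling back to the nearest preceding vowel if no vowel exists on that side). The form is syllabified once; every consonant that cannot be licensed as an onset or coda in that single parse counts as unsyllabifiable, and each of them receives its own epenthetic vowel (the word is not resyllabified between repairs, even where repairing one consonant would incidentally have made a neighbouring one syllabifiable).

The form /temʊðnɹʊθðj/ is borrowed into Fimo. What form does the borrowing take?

temʊðʊnʊɹʊθʊðʊjʊ

Syllabifying with onset maximization leaves /ð/, /n/, /θ/, /ð/, /j/ stranded (no codas are permitted; onsets are limited to one consonant).
Inserting the epenthetic vowel yields /ð/ → /ðʊ/, /n/ → /nʊ/, /θ/ → /θʊ/, /ð/ → /ðʊ/, /j/ → /jʊ/.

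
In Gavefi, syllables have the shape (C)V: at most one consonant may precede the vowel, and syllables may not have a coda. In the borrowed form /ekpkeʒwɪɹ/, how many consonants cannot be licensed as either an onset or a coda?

4

The consonants /k/, /p/, /ʒ/, /ɹ/ cannot be parsed into a legal (C)V syllable (no codas are permitted; onsets are limited to one consonant).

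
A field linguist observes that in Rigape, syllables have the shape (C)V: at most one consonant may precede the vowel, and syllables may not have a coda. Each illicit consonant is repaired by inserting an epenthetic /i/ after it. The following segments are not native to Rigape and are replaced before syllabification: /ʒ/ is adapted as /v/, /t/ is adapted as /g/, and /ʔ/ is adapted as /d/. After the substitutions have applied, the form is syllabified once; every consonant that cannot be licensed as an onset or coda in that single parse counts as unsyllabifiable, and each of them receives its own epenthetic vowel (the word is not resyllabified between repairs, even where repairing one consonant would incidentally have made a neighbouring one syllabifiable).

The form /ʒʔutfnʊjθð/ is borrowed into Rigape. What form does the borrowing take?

Substitution: /ʒ/ → /v/, /ʔ/ → /d/, /t/ → /g/, giving /vdugfnʊjθð/.
Syllabifying with onset maximization leaves /v/, /g/, /f/, /j/, /θ/, /ð/ stranded (no codas are permitted; onsets are limited to one consonant).
Inserting the epenthetic vowel yields /v/ → /vi/, /g/ → /gi/, /f/ → /fi/, /j/ → /ji/, /θ/ → /θi/, /ð/ → /ði/.

vidugifinʊjiθiði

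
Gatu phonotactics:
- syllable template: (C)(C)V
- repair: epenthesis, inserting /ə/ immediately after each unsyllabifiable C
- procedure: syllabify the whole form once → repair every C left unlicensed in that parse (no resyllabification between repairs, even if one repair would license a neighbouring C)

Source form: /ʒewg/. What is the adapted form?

ʒewəgə

Under (C)(C)V, the unsyllabifiable consonants are /w/, /g/ (no codas are permitted; onsets may contain at most 2 consonants).
Epenthesis after each stranded consonant: /w/ → /wə/, /g/ → /gə/.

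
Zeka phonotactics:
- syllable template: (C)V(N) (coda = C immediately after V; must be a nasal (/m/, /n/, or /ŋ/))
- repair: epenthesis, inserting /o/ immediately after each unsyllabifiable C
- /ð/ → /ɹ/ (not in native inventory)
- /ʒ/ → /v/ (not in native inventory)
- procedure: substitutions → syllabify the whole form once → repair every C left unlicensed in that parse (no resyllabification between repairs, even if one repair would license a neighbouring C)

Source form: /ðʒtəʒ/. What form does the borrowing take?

ɹovotəvo

Substitution: /ð/ → /ɹ/, /ʒ/ → /v/, giving /ɹvtəv/.
Under (C)V(N), the unsyllabifiable consonants are /ɹ/, /v/, /v/ (only a nasal (/m/, /n/, or /ŋ/) is licensed in coda position; onsets are limited to one consonant).
Epenthesis after each stranded consonant: /ɹ/ → /ɹo/, /v/ → /vo/, /v/ → /vo/.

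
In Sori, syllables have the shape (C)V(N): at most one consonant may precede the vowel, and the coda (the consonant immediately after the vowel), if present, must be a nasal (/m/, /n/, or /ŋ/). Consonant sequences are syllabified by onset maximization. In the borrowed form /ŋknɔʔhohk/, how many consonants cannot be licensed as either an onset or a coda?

Syllabifying with onset maximization leaves /ŋ/, /k/, /ʔ/, /h/, /k/ stranded (only a nasal (/m/, /n/, or /ŋ/) is licensed in coda position; onsets are limited to one consonant).

5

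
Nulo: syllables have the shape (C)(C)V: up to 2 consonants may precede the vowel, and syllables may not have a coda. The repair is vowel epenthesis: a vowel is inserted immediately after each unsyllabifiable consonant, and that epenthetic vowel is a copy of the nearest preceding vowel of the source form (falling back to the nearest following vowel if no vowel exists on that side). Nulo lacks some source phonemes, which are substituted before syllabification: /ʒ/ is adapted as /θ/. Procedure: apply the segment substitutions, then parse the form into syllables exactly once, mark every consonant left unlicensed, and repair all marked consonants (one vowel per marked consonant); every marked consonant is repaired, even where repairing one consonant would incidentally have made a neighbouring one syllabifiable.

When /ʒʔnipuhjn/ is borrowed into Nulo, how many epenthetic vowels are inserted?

After substitution the input is /θʔnipuhjn/.
The unsyllabifiable consonants are /θ/, /h/, /j/, /n/; each receives one epenthetic vowel.

4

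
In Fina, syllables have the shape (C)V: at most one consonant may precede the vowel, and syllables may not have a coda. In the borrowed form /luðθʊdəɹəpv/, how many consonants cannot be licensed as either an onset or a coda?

3

The consonants /ð/, /p/, /v/ cannot be parsed into a legal (C)V syllable (no codas are permitted; onsets are limited to one consonant).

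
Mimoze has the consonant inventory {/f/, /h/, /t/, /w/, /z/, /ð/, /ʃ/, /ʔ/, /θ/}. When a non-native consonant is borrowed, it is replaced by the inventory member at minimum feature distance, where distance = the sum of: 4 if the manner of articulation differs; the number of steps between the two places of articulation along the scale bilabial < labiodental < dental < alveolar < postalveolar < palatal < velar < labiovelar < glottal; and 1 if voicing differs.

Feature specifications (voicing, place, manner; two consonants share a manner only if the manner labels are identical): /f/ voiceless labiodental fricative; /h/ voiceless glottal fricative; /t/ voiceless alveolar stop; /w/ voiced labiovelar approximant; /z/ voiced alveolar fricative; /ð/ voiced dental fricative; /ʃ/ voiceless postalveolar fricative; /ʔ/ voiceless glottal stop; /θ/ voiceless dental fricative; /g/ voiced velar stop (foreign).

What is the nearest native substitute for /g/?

/ʔ/ is closest: same manner (stop), place distance 2 (velar→glottal), voicing differs (+1); total 3. Next closest is /t/ at distance 4.

ʔ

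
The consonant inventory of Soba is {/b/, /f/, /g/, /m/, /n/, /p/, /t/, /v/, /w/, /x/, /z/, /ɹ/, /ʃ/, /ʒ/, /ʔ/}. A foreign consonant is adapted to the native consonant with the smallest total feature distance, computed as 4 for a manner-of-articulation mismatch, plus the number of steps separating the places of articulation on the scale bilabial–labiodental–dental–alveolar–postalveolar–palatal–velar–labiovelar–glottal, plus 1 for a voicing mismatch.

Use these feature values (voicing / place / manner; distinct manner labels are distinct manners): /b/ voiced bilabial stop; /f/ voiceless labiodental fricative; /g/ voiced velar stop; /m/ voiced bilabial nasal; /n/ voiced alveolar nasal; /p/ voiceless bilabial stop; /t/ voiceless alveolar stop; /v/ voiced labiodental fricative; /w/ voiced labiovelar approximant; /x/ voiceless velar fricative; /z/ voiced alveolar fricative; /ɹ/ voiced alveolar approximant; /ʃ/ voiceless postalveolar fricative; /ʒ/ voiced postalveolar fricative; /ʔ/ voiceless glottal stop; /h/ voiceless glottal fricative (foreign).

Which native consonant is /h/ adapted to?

/x/ is closest: same manner (fricative), place distance 2 (glottal→velar), same voicing; total 2. Next closest is /ʃ/ at distance 4.

x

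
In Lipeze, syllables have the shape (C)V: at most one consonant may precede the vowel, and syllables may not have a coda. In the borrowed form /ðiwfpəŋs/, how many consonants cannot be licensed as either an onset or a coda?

4

Under (C)V, the unsyllabifiable consonants are /w/, /f/, /ŋ/, /s/ (no codas are permitted; onsets are limited to one consonant).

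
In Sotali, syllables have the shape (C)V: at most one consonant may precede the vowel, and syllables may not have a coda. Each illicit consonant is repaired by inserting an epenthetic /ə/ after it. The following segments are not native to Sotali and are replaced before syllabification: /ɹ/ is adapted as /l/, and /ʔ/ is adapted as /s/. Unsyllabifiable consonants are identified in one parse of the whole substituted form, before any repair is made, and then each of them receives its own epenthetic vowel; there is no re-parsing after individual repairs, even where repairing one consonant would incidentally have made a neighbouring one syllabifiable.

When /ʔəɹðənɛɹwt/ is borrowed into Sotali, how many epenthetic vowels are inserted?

4

After substitution the input is /səlðənɛlwt/.
The unsyllabifiable consonants are /l/, /l/, /w/, /t/; each receives one epenthetic vowel.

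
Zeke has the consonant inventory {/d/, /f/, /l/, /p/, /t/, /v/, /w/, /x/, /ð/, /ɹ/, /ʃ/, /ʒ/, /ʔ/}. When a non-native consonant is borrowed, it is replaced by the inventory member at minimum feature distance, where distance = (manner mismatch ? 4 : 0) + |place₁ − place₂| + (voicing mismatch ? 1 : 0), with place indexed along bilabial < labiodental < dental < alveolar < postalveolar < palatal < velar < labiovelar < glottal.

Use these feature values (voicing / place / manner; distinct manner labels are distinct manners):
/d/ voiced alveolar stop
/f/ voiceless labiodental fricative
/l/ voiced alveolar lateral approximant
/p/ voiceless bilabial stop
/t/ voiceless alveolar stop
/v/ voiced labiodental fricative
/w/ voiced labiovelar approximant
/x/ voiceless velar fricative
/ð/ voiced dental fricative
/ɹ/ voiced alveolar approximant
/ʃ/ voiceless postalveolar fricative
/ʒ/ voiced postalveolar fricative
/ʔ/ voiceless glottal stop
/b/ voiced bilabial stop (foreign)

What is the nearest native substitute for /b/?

p

/p/ is closest: same manner (stop), place distance 0 (bilabial→bilabial), voicing differs (+1); total 1. Next closest is /d/ at distance 3.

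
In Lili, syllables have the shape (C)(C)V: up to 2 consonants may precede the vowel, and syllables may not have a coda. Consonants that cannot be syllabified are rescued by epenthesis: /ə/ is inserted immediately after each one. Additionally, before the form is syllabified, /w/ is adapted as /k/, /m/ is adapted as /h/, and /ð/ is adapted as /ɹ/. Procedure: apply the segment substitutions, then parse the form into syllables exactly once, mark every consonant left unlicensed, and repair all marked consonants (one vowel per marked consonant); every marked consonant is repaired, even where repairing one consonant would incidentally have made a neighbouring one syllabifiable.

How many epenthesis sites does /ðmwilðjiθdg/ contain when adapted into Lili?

5

After substitution the input is /ɹhkilɹjiθdg/.
The unsyllabifiable consonants are /ɹ/, /l/, /θ/, /d/, /g/; each receives one epenthetic vowel.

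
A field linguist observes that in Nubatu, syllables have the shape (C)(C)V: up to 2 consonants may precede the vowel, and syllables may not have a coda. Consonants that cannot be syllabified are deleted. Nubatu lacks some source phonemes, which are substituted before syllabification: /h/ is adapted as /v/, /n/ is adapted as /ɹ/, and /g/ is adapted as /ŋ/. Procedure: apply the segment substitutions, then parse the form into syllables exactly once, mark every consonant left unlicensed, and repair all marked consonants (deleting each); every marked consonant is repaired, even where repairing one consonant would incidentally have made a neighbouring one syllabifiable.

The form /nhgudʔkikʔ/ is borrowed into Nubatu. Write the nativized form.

Substitution: /n/ → /ɹ/, /h/ → /v/, /g/ → /ŋ/, giving /ɹvŋudʔkikʔ/.
The consonants /ɹ/, /d/, /k/, /ʔ/ cannot be parsed into a legal (C)(C)V syllable (no codas are permitted; onsets may contain at most 2 consonants).
Each unlicensed consonant is deleted: /ɹ/, /d/, /k/, /ʔ/.

vŋuʔki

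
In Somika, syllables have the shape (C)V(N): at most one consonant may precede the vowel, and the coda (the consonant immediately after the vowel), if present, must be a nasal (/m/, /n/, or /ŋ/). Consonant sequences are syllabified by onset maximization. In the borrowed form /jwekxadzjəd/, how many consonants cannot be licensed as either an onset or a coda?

The consonants /j/, /k/, /d/, /z/, /d/ cannot be parsed into a legal (C)V(N) syllable (only a nasal (/m/, /n/, or /ŋ/) is licensed in coda position; onsets are limited to one consonant).

5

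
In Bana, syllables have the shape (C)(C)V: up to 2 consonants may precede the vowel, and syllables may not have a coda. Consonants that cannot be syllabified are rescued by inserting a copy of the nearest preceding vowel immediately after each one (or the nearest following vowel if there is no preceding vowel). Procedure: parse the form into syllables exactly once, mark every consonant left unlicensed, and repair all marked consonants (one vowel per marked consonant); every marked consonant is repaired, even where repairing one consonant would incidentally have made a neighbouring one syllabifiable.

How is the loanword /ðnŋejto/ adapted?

ðenŋejto

The consonants /ð/ cannot be parsed into a legal (C)(C)V syllable (no codas are permitted; onsets may contain at most 2 consonants).
Each unlicensed consonant becomes the onset of a new syllable: /ð/ → /ðe/.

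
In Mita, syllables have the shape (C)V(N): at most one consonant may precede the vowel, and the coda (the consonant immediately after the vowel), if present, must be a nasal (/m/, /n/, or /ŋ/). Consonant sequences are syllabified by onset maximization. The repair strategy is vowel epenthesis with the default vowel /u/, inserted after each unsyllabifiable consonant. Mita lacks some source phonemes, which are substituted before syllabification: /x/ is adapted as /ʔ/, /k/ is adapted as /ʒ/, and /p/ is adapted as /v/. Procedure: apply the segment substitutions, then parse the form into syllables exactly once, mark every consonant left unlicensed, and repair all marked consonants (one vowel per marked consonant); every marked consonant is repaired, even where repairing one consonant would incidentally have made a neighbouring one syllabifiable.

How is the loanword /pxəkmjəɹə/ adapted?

vuʔəʒumujəɹə

Substitution: /p/ → /v/, /x/ → /ʔ/, /k/ → /ʒ/, giving /vʔəʒmjəɹə/.
Under (C)V(N), the unsyllabifiable consonants are /v/, /ʒ/, /m/ (only a nasal (/m/, /n/, or /ŋ/) is licensed in coda position; onsets are limited to one consonant).
Epenthesis after each stranded consonant: /v/ → /vu/, /ʒ/ → /ʒu/, /m/ → /mu/.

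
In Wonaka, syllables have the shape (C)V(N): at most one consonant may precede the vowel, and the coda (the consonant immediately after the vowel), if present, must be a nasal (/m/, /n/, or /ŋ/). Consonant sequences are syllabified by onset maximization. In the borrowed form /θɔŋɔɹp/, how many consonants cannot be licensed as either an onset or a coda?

The consonants /ɹ/, /p/ cannot be parsed into a legal (C)V(N) syllable (only a nasal (/m/, /n/, or /ŋ/) is licensed in coda position; onsets are limited to one consonant).

2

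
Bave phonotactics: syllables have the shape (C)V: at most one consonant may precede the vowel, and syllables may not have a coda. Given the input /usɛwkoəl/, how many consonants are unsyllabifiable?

The consonants /w/, /l/ cannot be parsed into a legal (C)V syllable (no codas are permitted; onsets are limited to one consonant).

2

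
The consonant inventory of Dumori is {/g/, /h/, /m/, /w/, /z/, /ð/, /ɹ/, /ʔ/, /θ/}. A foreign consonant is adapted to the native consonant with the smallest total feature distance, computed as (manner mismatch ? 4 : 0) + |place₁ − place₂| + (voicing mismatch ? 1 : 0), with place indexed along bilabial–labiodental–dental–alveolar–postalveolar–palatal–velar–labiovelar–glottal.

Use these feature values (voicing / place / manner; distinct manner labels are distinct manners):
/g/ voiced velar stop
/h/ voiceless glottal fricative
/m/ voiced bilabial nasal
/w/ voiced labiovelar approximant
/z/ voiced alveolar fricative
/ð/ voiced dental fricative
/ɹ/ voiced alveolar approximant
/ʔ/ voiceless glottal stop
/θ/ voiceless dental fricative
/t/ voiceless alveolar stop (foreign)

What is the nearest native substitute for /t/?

g

/g/ is closest: same manner (stop), place distance 3 (alveolar→velar), voicing differs (+1); total 4. Next closest is /z/ at distance 5.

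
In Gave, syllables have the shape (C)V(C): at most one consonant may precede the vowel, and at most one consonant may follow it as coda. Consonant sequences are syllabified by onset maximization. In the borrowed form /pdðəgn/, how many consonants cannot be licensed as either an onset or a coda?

Under (C)V(C), the unsyllabifiable consonants are /p/, /d/, /n/ (at most one coda consonant is licensed; onsets are limited to one consonant).

3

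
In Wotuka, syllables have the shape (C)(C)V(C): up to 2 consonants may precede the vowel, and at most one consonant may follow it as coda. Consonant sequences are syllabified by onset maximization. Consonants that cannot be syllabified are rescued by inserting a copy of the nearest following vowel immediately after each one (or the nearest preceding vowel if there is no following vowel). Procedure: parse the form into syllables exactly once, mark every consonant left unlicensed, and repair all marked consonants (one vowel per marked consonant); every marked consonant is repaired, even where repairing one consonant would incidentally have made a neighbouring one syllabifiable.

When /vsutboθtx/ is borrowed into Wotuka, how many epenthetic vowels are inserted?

The unsyllabifiable consonants are /t/, /x/; each receives one epenthetic vowel.

2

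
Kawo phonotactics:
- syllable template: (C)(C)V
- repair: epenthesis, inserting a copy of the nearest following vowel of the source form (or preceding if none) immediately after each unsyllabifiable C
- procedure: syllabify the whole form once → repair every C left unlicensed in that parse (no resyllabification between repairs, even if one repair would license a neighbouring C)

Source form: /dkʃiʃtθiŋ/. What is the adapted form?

dikʃiʃitθiŋi

The consonants /d/, /ʃ/, /ŋ/ cannot be parsed into a legal (C)(C)V syllable (no codas are permitted; onsets may contain at most 2 consonants).
Inserting the epenthetic vowel yields /d/ → /di/, /ʃ/ → /ʃi/, /ŋ/ → /ŋi/.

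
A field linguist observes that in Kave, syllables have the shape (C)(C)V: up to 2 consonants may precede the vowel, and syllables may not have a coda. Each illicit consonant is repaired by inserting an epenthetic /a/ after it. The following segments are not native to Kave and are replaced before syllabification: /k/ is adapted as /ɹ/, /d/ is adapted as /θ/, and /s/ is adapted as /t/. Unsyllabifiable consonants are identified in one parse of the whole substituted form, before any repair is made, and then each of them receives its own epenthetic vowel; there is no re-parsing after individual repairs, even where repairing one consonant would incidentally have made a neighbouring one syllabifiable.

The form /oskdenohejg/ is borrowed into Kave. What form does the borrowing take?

Substitution: /s/ → /t/, /k/ → /ɹ/, /d/ → /θ/, giving /otɹθenohejg/.
Syllabifying with onset maximization leaves /t/, /j/, /g/ stranded (no codas are permitted; onsets may contain at most 2 consonants).
Inserting the epenthetic vowel yields /t/ → /ta/, /j/ → /ja/, /g/ → /ga/.

otaɹθenohejaga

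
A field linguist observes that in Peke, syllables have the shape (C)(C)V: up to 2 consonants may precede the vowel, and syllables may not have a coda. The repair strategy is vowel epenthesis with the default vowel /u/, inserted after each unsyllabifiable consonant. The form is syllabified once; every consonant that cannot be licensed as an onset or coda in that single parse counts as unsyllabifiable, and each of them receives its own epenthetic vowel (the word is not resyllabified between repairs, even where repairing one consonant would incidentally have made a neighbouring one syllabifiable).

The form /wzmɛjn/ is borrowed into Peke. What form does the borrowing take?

Under (C)(C)V, the unsyllabifiable consonants are /w/, /j/, /n/ (no codas are permitted; onsets may contain at most 2 consonants).
Each unlicensed consonant becomes the onset of a new syllable: /w/ → /wu/, /j/ → /ju/, /n/ → /nu/.

wuzmɛjunu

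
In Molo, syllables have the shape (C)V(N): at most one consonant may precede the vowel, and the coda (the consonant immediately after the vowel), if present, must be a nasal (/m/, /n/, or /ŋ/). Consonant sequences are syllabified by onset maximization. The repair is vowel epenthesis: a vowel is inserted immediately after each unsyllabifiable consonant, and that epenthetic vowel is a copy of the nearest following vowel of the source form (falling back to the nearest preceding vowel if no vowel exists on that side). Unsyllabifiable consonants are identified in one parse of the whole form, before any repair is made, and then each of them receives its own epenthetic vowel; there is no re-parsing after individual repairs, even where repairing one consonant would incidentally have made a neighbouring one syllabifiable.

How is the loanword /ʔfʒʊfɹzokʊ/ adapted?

The consonants /ʔ/, /f/, /f/, /ɹ/ cannot be parsed into a legal (C)V(N) syllable (only a nasal (/m/, /n/, or /ŋ/) is licensed in coda position; onsets are limited to one consonant).
Epenthesis after each stranded consonant: /ʔ/ → /ʔʊ/, /f/ → /fʊ/, /f/ → /fo/, /ɹ/ → /ɹo/.

ʔʊfʊʒʊfoɹozokʊ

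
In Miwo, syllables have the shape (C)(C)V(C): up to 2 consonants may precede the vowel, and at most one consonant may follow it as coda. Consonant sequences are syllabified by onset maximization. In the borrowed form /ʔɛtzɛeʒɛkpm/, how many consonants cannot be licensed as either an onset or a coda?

2

The consonants /p/, /m/ cannot be parsed into a legal (C)(C)V(C) syllable (at most one coda consonant is licensed; onsets may contain at most 2 consonants).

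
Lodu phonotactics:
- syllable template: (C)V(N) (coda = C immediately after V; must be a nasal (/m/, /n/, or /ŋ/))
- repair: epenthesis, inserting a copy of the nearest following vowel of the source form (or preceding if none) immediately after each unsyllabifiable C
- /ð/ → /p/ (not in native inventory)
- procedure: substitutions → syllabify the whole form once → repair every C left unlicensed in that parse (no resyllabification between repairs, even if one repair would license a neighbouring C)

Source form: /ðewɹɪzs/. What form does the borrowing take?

pewɪɹɪzɪsɪ

Substitution: /ð/ → /p/, giving /pewɹɪzs/.
The consonants /w/, /z/, /s/ cannot be parsed into a legal (C)V(N) syllable (only a nasal (/m/, /n/, or /ŋ/) is licensed in coda position; onsets are limited to one consonant).
Epenthesis after each stranded consonant: /w/ → /wɪ/, /z/ → /zɪ/, /s/ → /sɪ/.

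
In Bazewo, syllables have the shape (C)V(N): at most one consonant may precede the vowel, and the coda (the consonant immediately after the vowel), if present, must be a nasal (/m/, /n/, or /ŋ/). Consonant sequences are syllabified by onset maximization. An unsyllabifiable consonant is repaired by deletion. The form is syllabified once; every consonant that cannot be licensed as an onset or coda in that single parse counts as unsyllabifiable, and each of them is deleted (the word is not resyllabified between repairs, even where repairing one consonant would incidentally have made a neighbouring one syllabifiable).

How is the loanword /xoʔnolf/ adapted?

The consonants /ʔ/, /l/, /f/ cannot be parsed into a legal (C)V(N) syllable (only a nasal (/m/, /n/, or /ŋ/) is licensed in coda position; onsets are limited to one consonant).
Deletion applies to /ʔ/, /l/, /f/.

xono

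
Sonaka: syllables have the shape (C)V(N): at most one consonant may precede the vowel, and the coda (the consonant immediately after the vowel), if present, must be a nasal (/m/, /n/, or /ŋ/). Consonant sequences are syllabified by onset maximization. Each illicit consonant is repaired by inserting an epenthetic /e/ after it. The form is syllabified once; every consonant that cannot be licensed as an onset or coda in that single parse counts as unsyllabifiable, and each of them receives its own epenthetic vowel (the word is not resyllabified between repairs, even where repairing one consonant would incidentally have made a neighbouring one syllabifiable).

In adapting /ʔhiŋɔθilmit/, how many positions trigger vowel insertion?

The unsyllabifiable consonants are /ʔ/, /l/, /t/; each receives one epenthetic vowel.

3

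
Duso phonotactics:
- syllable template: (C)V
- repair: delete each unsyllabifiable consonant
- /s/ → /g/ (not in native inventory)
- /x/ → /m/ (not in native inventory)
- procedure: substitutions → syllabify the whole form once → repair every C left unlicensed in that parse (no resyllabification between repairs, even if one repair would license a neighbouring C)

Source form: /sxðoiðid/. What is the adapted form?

Substitution: /s/ → /g/, /x/ → /m/, giving /gmðoiðid/.
Syllabifying with onset maximization leaves /g/, /m/, /d/ stranded (no codas are permitted; onsets are limited to one consonant).
Deletion applies to /g/, /m/, /d/.

ðoiði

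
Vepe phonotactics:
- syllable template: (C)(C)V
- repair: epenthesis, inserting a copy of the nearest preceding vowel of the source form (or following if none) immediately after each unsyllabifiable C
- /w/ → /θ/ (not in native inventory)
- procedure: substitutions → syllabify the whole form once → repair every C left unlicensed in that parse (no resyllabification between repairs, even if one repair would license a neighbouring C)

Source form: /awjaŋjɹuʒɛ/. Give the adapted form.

Substitution: /w/ → /θ/, giving /aθjaŋjɹuʒɛ/.
The consonants /ŋ/ cannot be parsed into a legal (C)(C)V syllable (no codas are permitted; onsets may contain at most 2 consonants).
Epenthesis after each stranded consonant: /ŋ/ → /ŋa/.

aθjaŋajɹuʒɛ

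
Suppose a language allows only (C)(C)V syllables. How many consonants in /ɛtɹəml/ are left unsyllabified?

Under (C)(C)V, the unsyllabifiable consonants are /m/, /l/ (no codas are permitted; onsets may contain at most 2 consonants).

2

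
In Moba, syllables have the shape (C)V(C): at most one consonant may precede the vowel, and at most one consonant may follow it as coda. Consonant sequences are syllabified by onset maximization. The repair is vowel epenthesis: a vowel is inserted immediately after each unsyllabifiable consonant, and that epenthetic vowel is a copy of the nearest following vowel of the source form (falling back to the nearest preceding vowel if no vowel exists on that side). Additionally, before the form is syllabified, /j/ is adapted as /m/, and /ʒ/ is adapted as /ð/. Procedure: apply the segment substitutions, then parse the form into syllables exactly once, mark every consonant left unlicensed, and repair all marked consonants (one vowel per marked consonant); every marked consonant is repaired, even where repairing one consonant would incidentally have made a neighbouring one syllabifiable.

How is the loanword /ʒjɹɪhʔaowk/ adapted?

Substitution: /ʒ/ → /ð/, /j/ → /m/, giving /ðmɹɪhʔaowk/.
Under (C)V(C), the unsyllabifiable consonants are /ð/, /m/, /k/ (at most one coda consonant is licensed; onsets are limited to one consonant).
Each unlicensed consonant becomes the onset of a new syllable: /ð/ → /ðɪ/, /m/ → /mɪ/, /k/ → /ko/.

ðɪmɪɹɪhʔaowko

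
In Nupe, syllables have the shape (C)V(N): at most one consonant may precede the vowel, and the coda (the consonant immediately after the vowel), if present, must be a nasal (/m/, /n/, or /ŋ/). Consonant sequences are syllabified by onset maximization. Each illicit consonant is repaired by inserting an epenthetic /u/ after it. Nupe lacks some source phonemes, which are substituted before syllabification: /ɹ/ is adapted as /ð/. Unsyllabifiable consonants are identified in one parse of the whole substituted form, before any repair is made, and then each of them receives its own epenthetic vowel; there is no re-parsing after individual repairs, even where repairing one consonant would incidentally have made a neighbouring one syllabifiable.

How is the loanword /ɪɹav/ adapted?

Substitution: /ɹ/ → /ð/, giving /ɪðav/.
Syllabifying with onset maximization leaves /v/ stranded (only a nasal (/m/, /n/, or /ŋ/) is licensed in coda position; onsets are limited to one consonant).
Epenthesis after each stranded consonant: /v/ → /vu/.

ɪðavu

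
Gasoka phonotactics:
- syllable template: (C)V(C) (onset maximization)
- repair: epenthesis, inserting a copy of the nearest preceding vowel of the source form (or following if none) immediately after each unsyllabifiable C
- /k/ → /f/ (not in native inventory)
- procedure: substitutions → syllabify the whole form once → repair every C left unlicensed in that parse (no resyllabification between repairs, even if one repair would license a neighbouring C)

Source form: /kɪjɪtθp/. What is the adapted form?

fɪjɪtθɪpɪ

Substitution: /k/ → /f/, giving /fɪjɪtθp/.
Syllabifying with onset maximization leaves /θ/, /p/ stranded (at most one coda consonant is licensed; onsets are limited to one consonant).
Epenthesis after each stranded consonant: /θ/ → /θɪ/, /p/ → /pɪ/.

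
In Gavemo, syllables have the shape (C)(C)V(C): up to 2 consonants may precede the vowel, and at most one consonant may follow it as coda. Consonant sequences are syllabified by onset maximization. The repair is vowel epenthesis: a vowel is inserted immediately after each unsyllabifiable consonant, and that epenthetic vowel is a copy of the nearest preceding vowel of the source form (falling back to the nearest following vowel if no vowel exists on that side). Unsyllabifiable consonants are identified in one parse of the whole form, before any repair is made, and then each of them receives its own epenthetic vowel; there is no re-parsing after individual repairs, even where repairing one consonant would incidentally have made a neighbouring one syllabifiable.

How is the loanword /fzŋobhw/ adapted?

Syllabifying with onset maximization leaves /f/, /h/, /w/ stranded (at most one coda consonant is licensed; onsets may contain at most 2 consonants).
Each unlicensed consonant becomes the onset of a new syllable: /f/ → /fo/, /h/ → /ho/, /w/ → /wo/.

fozŋobhowo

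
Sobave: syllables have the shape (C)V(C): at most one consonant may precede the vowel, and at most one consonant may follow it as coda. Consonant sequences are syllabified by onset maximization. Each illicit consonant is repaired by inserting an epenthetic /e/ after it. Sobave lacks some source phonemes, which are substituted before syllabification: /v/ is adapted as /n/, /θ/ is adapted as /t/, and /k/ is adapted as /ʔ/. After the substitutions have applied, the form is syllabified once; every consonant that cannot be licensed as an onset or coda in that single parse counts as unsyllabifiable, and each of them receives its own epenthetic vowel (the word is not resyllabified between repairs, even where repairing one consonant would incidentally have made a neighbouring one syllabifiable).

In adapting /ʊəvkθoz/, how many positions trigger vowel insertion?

1

After substitution the input is /ʊənʔtoz/.
The unsyllabifiable consonants are /ʔ/; each receives one epenthetic vowel.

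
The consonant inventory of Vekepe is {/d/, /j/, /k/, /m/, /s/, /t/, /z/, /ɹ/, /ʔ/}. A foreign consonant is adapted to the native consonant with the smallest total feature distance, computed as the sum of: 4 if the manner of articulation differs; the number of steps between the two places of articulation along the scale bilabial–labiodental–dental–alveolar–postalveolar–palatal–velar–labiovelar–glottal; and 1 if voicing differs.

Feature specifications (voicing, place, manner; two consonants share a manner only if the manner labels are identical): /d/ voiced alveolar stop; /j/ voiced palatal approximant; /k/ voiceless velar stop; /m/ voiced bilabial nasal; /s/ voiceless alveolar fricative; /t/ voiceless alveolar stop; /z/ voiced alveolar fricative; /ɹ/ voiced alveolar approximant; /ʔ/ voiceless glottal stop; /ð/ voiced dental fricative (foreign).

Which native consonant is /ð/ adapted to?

z

/z/ is closest: same manner (fricative), place distance 1 (dental→alveolar), same voicing; total 1. Next closest is /s/ at distance 2.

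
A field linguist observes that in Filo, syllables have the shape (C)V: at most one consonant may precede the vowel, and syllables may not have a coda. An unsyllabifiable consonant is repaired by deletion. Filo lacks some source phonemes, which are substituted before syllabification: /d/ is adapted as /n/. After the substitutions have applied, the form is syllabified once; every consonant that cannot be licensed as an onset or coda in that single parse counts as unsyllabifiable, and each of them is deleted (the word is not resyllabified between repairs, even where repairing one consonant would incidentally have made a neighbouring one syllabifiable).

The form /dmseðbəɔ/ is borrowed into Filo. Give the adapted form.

sebəɔ

Substitution: /d/ → /n/, giving /nmseðbəɔ/.
Syllabifying with onset maximization leaves /n/, /m/, /ð/ stranded (no codas are permitted; onsets are limited to one consonant).
Each unlicensed consonant is deleted: /n/, /m/, /ð/.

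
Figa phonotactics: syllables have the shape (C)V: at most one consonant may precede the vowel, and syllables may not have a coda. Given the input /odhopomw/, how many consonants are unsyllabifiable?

Under (C)V, the unsyllabifiable consonants are /d/, /m/, /w/ (no codas are permitted; onsets are limited to one consonant).

3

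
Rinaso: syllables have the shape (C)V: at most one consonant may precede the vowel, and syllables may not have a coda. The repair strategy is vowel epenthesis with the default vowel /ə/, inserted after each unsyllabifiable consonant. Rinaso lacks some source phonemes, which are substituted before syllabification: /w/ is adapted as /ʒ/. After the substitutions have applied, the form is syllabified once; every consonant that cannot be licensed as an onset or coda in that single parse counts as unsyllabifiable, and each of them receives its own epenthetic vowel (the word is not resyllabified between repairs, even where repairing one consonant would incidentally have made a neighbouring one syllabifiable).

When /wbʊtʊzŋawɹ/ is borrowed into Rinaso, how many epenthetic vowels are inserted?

4

After substitution the input is /ʒbʊtʊzŋaʒɹ/.
The unsyllabifiable consonants are /ʒ/, /z/, /ʒ/, /ɹ/; each receives one epenthetic vowel.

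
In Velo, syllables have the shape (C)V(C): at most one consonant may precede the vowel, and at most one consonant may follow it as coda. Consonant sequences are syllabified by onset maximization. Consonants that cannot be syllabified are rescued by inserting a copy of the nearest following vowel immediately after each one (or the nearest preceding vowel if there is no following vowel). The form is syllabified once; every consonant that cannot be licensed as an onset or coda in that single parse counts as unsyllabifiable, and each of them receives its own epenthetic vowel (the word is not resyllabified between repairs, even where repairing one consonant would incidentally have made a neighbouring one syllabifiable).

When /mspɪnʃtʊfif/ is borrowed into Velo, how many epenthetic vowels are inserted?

The unsyllabifiable consonants are /m/, /s/, /ʃ/; each receives one epenthetic vowel.

3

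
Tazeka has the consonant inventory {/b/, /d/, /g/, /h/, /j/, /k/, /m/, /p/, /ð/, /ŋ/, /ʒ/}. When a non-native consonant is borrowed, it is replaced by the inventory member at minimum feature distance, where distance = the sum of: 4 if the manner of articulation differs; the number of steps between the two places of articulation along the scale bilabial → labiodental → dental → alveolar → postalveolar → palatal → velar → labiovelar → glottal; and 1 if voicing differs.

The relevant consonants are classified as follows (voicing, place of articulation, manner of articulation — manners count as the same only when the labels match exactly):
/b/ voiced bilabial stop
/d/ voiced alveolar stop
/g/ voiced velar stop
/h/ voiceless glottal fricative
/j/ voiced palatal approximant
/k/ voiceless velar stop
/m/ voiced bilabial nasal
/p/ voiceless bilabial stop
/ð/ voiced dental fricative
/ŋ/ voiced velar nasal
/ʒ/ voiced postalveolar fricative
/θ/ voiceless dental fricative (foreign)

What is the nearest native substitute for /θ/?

ð

/ð/ is closest: same manner (fricative), place distance 0 (dental→dental), voicing differs (+1); total 1. Next closest is /ʒ/ at distance 3.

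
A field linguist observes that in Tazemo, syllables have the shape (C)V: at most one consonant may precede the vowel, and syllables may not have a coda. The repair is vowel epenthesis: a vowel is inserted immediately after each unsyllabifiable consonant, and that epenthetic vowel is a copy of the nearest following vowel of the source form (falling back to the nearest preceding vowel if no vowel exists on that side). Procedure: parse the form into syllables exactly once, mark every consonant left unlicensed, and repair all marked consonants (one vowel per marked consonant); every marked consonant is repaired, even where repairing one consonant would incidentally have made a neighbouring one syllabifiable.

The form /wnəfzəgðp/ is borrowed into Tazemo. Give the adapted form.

wənəfəzəgəðəpə

Syllabifying with onset maximization leaves /w/, /f/, /g/, /ð/, /p/ stranded (no codas are permitted; onsets are limited to one consonant).
Epenthesis after each stranded consonant: /w/ → /wə/, /f/ → /fə/, /g/ → /gə/, /ð/ → /ðə/, /p/ → /pə/.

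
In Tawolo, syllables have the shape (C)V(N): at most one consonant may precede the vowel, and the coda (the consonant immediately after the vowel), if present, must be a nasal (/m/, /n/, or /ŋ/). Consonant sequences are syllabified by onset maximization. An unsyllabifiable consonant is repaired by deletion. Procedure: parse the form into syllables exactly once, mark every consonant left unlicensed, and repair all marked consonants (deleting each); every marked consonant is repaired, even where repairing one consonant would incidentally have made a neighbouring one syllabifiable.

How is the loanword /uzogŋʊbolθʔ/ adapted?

uzoŋʊbo

Syllabifying with onset maximization leaves /g/, /l/, /θ/, /ʔ/ stranded (only a nasal (/m/, /n/, or /ŋ/) is licensed in coda position; onsets are limited to one consonant).
Each unlicensed consonant is deleted: /g/, /l/, /θ/, /ʔ/.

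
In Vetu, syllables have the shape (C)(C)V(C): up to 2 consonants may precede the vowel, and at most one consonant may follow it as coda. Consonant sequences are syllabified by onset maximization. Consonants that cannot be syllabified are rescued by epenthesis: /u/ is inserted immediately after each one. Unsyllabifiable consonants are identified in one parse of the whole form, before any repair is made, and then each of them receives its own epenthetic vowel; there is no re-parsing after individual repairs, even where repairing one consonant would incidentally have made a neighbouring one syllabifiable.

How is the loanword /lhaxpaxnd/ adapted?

Syllabifying with onset maximization leaves /n/, /d/ stranded (at most one coda consonant is licensed; onsets may contain at most 2 consonants).
Inserting the epenthetic vowel yields /n/ → /nu/, /d/ → /du/.

lhaxpaxnudu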